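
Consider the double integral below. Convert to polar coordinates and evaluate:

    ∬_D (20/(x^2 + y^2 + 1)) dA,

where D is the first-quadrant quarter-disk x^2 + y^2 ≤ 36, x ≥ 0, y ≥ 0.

The region D is 0 ≤ r ≤ 6, 0 ≤ θ ≤ π/2 in polar coordinates, where x = r cos(θ), y = r sin(θ), and dA = r dr dθ.

Under the substitution, the integrand becomes 20/(r^2 + 1), so

    ∬_D (20/(x^2 + y^2 + 1)) dA = ∫_{0}^{π/2} ∫_{0}^{6} (20/(r^2 + 1)) · r dr dθ.

Inner integral (in r): ∫_{0}^{6} (20/(r^2 + 1)) · r dr = log(4808584372417849).

Outer integral (in θ): ∫_{0}^{π/2} (log(4808584372417849)) dθ = 5π log(37).

Therefore ∬_D (20/(x^2 + y^2 + 1)) dA = 5π log(37).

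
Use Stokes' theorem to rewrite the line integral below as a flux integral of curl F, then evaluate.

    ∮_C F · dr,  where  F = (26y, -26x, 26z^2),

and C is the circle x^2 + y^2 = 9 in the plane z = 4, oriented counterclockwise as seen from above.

Let S be the flat disk x^2 + y^2 ≤ 9 in the plane z = 4, with upward unit normal n̂ = ẑ. By Stokes' theorem,

    ∮_C F · dr = ∬_S (∇ × F) · n̂ dS = ∬_D (curl F)_z dA,

where D is the disk x^2 + y^2 ≤ 9.

Compute the curl of F = (26y, -26x, 26z^2):
    (∇ × F)_x = ∂F_z/∂y - ∂F_y/∂z = 0,
    (∇ × F)_y = ∂F_x/∂z - ∂F_z/∂x = 0,
    (∇ × F)_z = ∂F_y/∂x - ∂F_x/∂y = -52.

On z = 4, (curl F)_z = -52.

Convert to polar (x = r cos θ, y = r sin θ, dA = r dr dθ); the integrand becomes -52, so

    ∬_D (curl F)_z dA = ∫_0^{2π} ∫_0^{3} (-52) · r dr dθ.

Inner (r from 0 to 3): -234.
Outer (θ from 0 to 2π): -468π.

Therefore ∮_C F · dr = -468π.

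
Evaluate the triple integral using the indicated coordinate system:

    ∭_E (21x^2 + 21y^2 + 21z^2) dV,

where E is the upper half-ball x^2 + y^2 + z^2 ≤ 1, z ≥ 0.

In spherical coordinates, x = ρ sin(φ) cos(θ), y = ρ sin(φ) sin(θ), z = ρ cos(φ), and dV = ρ^2 sin(φ) dρ dφ dθ.

The integrand becomes 21ρ^2, so

    ∭_E (21x^2 + 21y^2 + 21z^2) dV = ∫_{0}^{2π} ∫_{0}^{π/2} ∫_{0}^{1} (21ρ^2) · ρ^2 sin(φ) dρ dφ dθ.

Inner (ρ): 21sin(φ)/5.
Middle (φ): 21/5.
Outer (θ): 42π/5.

Therefore the triple integral equals 42π/5.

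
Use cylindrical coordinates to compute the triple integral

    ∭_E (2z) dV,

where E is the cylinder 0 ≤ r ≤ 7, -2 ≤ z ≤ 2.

In cylindrical coordinates, x = r cos(θ), y = r sin(θ), z = z, and dV = r dr dθ dz.

The integrand becomes 2z, so

    ∭_E (2z) dV = ∫_{0}^{2π} ∫_{0}^{7} ∫_{-2}^{2} (2z) · r dz dr dθ.

Inner (z): 0.
Middle (r from 0 to 7): 0.
Outer (θ): 0.

Therefore the triple integral equals 0.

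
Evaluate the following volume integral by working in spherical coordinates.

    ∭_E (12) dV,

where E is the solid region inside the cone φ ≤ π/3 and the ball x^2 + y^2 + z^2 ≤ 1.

In spherical coordinates, x = ρ sin(φ) cos(θ), y = ρ sin(φ) sin(θ), z = ρ cos(φ), and dV = ρ^2 sin(φ) dρ dφ dθ.

The integrand becomes 12, so

    ∭_E (12) dV = ∫_{0}^{2π} ∫_{0}^{π/3} ∫_{0}^{1} (12) · ρ^2 sin(φ) dρ dφ dθ.

Inner (ρ): 4sin(φ).
Middle (φ): 2.
Outer (θ): 4π.

Therefore the triple integral equals 4π.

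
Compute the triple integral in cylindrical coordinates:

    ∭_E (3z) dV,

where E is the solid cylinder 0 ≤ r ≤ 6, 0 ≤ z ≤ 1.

In cylindrical coordinates, x = r cos(θ), y = r sin(θ), z = z, and dV = r dr dθ dz.

The integrand becomes 3z, so

    ∭_E (3z) dV = ∫_{0}^{2π} ∫_{0}^{6} ∫_{0}^{1} (3z) · r dz dr dθ.

Inner (z): 3r/2.
Middle (r from 0 to 6): 27.
Outer (θ): 54π.

Therefore the triple integral equals 54π.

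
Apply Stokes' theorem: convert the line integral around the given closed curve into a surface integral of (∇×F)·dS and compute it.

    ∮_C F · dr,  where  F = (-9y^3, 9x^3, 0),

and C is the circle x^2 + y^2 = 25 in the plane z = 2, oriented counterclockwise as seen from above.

Let S be the flat disk x^2 + y^2 ≤ 25 in the plane z = 2, with upward unit normal n̂ = ẑ. By Stokes' theorem,

    ∮_C F · dr = ∬_S (∇ × F) · n̂ dS = ∬_D (curl F)_z dA,

where D is the disk x^2 + y^2 ≤ 25.

Compute the curl of F = (-9y^3, 9x^3, 0):
    (∇ × F)_x = ∂F_z/∂y - ∂F_y/∂z = 0,
    (∇ × F)_y = ∂F_x/∂z - ∂F_z/∂x = 0,
    (∇ × F)_z = ∂F_y/∂x - ∂F_x/∂y = 27x^2 + 27y^2.

On z = 2, (curl F)_z = 27x^2 + 27y^2.

Convert to polar (x = r cos θ, y = r sin θ, dA = r dr dθ); the integrand becomes 27r^2, so

    ∬_D (curl F)_z dA = ∫_0^{2π} ∫_0^{5} (27r^2) · r dr dθ.

Inner (r from 0 to 5): 16875/4.
Outer (θ from 0 to 2π): 16875π/2.

Therefore ∮_C F · dr = 16875π/2.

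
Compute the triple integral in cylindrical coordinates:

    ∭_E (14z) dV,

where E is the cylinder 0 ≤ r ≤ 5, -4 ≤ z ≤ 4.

In cylindrical coordinates, x = r cos(θ), y = r sin(θ), z = z, and dV = r dr dθ dz.

The integrand becomes 14z, so

    ∭_E (14z) dV = ∫_{0}^{2π} ∫_{0}^{5} ∫_{-4}^{4} (14z) · r dz dr dθ.

Inner (z): 0.
Middle (r from 0 to 5): 0.
Outer (θ): 0.

Therefore the triple integral equals 0.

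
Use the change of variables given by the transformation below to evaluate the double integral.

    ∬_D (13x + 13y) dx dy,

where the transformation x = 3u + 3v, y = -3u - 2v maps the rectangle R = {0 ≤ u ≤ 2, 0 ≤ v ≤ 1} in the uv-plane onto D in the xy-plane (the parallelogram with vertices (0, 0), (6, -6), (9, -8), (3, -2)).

Compute the Jacobian determinant of (x, y) with respect to (u, v):

    ∂(x,y)/∂(u,v) = | 3  3 | = (3)(-2) - (3)(-3) = 3.
                   | -3  -2 |

Its absolute value is |J| = 3 (the area scaling factor).

Substituting x = 3u + 3v, y = -3u - 2v into the integrand,

    13x + 13y → 13v,

so the integral becomes

    ∬_R (13v) · |J| du dv = ∫_0^2 ∫_0^1 (39v) dv du.

Inner (v): 39/2.
Outer (u): 39.

Therefore ∬_D (13x + 13y) dx dy = 39.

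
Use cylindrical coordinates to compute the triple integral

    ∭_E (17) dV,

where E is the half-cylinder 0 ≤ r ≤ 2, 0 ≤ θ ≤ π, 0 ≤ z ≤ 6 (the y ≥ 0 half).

In cylindrical coordinates, x = r cos(θ), y = r sin(θ), z = z, and dV = r dr dθ dz.

The integrand becomes 17, so

    ∭_E (17) dV = ∫_{0}^{π} ∫_{0}^{2} ∫_{0}^{6} (17) · r dz dr dθ.

Inner (z): 102r.
Middle (r from 0 to 2): 204.
Outer (θ): 204π.

Therefore the triple integral equals 204π.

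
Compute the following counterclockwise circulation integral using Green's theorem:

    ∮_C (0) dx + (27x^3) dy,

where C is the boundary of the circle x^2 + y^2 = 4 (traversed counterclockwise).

Green's theorem converts the closed line integral into a double integral over the enclosed region D:

    ∮_C P dx + Q dy = ∬_D (∂Q/∂x - ∂P/∂y) dA.

Here P = 0, Q = 27x^3, so

    ∂Q/∂x = 81x^2,    ∂P/∂y = 0,
    ∂Q/∂x - ∂P/∂y = 81x^2.

D is the region x^2 + y^2 ≤ 4. Evaluating the double integral:

In polar coordinates (x = r cos θ, y = r sin θ, dA = r dr dθ) the integrand becomes 81r^2cos(θ)^2, so

    ∬_D (81x^2) dA = ∫_0^{2π} ∫_0^{2} (81r^2cos(θ)^2) · r dr dθ.

Inner (r from 0 to 2): 324cos(θ)^2.
Outer (θ from 0 to 2π): 324π.

Therefore ∮_C P dx + Q dy = 324π.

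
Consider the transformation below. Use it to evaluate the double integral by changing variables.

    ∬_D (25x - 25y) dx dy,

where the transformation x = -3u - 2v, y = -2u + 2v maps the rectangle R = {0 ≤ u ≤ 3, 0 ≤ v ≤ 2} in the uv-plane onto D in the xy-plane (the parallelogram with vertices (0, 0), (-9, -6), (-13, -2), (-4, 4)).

Compute the Jacobian determinant of (x, y) with respect to (u, v):

    ∂(x,y)/∂(u,v) = | -3  -2 | = (-3)(2) - (-2)(-2) = -10.
                   | -2  2 |

Its absolute value is |J| = 10 (the area scaling factor).

Substituting x = -3u - 2v, y = -2u + 2v into the integrand,

    25x - 25y → -25u - 100v,

so the integral becomes

    ∬_R (-25u - 100v) · |J| du dv = ∫_0^3 ∫_0^2 (-250u - 1000v) dv du.

Inner (v): -500u - 2000.
Outer (u): -8250.

Therefore ∬_D (25x - 25y) dx dy = -8250.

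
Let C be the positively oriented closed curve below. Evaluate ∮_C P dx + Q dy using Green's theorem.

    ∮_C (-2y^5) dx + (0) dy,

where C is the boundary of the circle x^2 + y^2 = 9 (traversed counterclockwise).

Green's theorem converts the closed line integral into a double integral over the enclosed region D:

    ∮_C P dx + Q dy = ∬_D (∂Q/∂x - ∂P/∂y) dA.

Here P = -2y^5, Q = 0, so

    ∂Q/∂x = 0,    ∂P/∂y = -10y^4,
    ∂Q/∂x - ∂P/∂y = 10y^4.

D is the region x^2 + y^2 ≤ 9. Evaluating the double integral:

In polar coordinates (x = r cos θ, y = r sin θ, dA = r dr dθ) the integrand becomes 10r^4sin(θ)^4, so

    ∬_D (10y^4) dA = ∫_0^{2π} ∫_0^{3} (10r^4sin(θ)^4) · r dr dθ.

Inner (r from 0 to 3): 1215sin(θ)^4.
Outer (θ from 0 to 2π): 3645π/4.

Therefore ∮_C P dx + Q dy = 3645π/4.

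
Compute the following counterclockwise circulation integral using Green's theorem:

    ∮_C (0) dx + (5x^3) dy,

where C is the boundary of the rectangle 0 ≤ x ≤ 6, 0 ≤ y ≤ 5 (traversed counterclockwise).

Green's theorem converts the closed line integral into a double integral over the enclosed region D:

    ∮_C P dx + Q dy = ∬_D (∂Q/∂x - ∂P/∂y) dA.

Here P = 0, Q = 5x^3, so

    ∂Q/∂x = 15x^2,    ∂P/∂y = 0,
    ∂Q/∂x - ∂P/∂y = 15x^2.

D is the region 0 ≤ x ≤ 6, 0 ≤ y ≤ 5. Evaluating the double integral:

    ∬_D (15x^2) dA = ∫_0^{6} ∫_0^{5} (15x^2) dy dx.

Inner (y from 0 to 5): 75x^2.
Outer (x from 0 to 6): 5400.

Therefore ∮_C P dx + Q dy = 5400.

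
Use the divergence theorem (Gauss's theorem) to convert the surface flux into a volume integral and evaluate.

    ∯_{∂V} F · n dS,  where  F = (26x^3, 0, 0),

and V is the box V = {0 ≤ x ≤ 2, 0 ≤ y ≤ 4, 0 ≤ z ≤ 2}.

By the divergence theorem,

    ∯_{∂V} F · n dS = ∭_V (∇ · F) dV.

Compute the divergence:
    ∇ · F = ∂F_x/∂x + ∂F_y/∂y + ∂F_z/∂z = 78x^2 + 0 + 0 = 78x^2.

V is a rectangular box, so dV = dx dy dz with 0 ≤ x ≤ 2, 0 ≤ y ≤ 4, 0 ≤ z ≤ 2.

Integrate (78x^2) over V as an iterated integral:

    ∭_V (∇·F) dV = ∫_0^{2} ∫_0^{4} ∫_0^{2} (78x^2) dz dy dx.

Inner (z from 0 to 2): 156x^2.
Middle (y from 0 to 4): 624x^2.
Outer (x from 0 to 2): 1664.

Therefore ∯_{∂V} F · n dS = 1664.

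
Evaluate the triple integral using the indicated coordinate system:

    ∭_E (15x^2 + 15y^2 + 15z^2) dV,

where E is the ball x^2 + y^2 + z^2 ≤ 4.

In spherical coordinates, x = ρ sin(φ) cos(θ), y = ρ sin(φ) sin(θ), z = ρ cos(φ), and dV = ρ^2 sin(φ) dρ dφ dθ.

The integrand becomes 15ρ^2, so

    ∭_E (15x^2 + 15y^2 + 15z^2) dV = ∫_{0}^{2π} ∫_{0}^{π} ∫_{0}^{2} (15ρ^2) · ρ^2 sin(φ) dρ dφ dθ.

Inner (ρ): 96sin(φ).
Middle (φ): 192.
Outer (θ): 384π.

Therefore the triple integral equals 384π.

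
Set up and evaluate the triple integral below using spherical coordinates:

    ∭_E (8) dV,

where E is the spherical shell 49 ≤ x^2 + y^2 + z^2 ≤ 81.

In spherical coordinates, x = ρ sin(φ) cos(θ), y = ρ sin(φ) sin(θ), z = ρ cos(φ), and dV = ρ^2 sin(φ) dρ dφ dθ.

The integrand becomes 8, so

    ∭_E (8) dV = ∫_{0}^{2π} ∫_{0}^{π} ∫_{7}^{9} (8) · ρ^2 sin(φ) dρ dφ dθ.

Inner (ρ): 3088sin(φ)/3.
Middle (φ): 6176/3.
Outer (θ): 12352π/3.

Therefore the triple integral equals 12352π/3.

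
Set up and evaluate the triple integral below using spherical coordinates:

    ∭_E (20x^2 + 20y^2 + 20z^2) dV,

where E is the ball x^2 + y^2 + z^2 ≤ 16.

In spherical coordinates, x = ρ sin(φ) cos(θ), y = ρ sin(φ) sin(θ), z = ρ cos(φ), and dV = ρ^2 sin(φ) dρ dφ dθ.

The integrand becomes 20ρ^2, so

    ∭_E (20x^2 + 20y^2 + 20z^2) dV = ∫_{0}^{2π} ∫_{0}^{π} ∫_{0}^{4} (20ρ^2) · ρ^2 sin(φ) dρ dφ dθ.

Inner (ρ): 4096sin(φ).
Middle (φ): 8192.
Outer (θ): 16384π.

Therefore the triple integral equals 16384π.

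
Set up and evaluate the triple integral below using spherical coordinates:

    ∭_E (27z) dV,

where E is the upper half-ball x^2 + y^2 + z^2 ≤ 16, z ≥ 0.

In spherical coordinates, x = ρ sin(φ) cos(θ), y = ρ sin(φ) sin(θ), z = ρ cos(φ), and dV = ρ^2 sin(φ) dρ dφ dθ.

The integrand becomes 27ρ cos(φ), so

    ∭_E (27z) dV = ∫_{0}^{2π} ∫_{0}^{π/2} ∫_{0}^{4} (27ρ cos(φ)) · ρ^2 sin(φ) dρ dφ dθ.

Inner (ρ): 864sin(2φ).
Middle (φ): 864.
Outer (θ): 1728π.

Therefore the triple integral equals 1728π.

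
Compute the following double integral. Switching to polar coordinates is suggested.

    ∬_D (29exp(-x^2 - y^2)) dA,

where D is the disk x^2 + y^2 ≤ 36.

The region D is 0 ≤ r ≤ 6, 0 ≤ θ ≤ 2π in polar coordinates, where x = r cos(θ), y = r sin(θ), and dA = r dr dθ.

Under the substitution, the integrand becomes 29exp(-r^2), so

    ∬_D (29exp(-x^2 - y^2)) dA = ∫_{0}^{2π} ∫_{0}^{6} (29exp(-r^2)) · r dr dθ.

Inner integral (in r): ∫_{0}^{6} (29exp(-r^2)) · r dr = 29/2 - 29exp(-36)/2.

Outer integral (in θ): ∫_{0}^{2π} (29/2 - 29exp(-36)/2) dθ = -29π exp(-36) + 29π.

Therefore ∬_D (29exp(-x^2 - y^2)) dA = -29π exp(-36) + 29π.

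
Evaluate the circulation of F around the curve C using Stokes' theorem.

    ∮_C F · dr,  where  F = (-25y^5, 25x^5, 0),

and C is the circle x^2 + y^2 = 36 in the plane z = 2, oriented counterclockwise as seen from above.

Let S be the flat disk x^2 + y^2 ≤ 36 in the plane z = 2, with upward unit normal n̂ = ẑ. By Stokes' theorem,

    ∮_C F · dr = ∬_S (∇ × F) · n̂ dS = ∬_D (curl F)_z dA,

where D is the disk x^2 + y^2 ≤ 36.

Compute the curl of F = (-25y^5, 25x^5, 0):
    (∇ × F)_x = ∂F_z/∂y - ∂F_y/∂z = 0,
    (∇ × F)_y = ∂F_x/∂z - ∂F_z/∂x = 0,
    (∇ × F)_z = ∂F_y/∂x - ∂F_x/∂y = 125x^4 + 125y^4.

On z = 2, (curl F)_z = 125x^4 + 125y^4.

Convert to polar (x = r cos θ, y = r sin θ, dA = r dr dθ); the integrand becomes 125r^4(sin(θ)^4 + cos(θ)^4), so

    ∬_D (curl F)_z dA = ∫_0^{2π} ∫_0^{6} (125r^4(sin(θ)^4 + cos(θ)^4)) · r dr dθ.

Inner (r from 0 to 6): 972000sin(θ)^4 + 972000cos(θ)^4.
Outer (θ from 0 to 2π): 1458000π.

Therefore ∮_C F · dr = 1458000π.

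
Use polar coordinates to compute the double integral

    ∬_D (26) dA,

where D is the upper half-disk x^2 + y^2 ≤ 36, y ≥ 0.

The region D is 0 ≤ r ≤ 6, 0 ≤ θ ≤ π in polar coordinates, where x = r cos(θ), y = r sin(θ), and dA = r dr dθ.

Under the substitution, the integrand becomes 26, so

    ∬_D (26) dA = ∫_{0}^{π} ∫_{0}^{6} (26) · r dr dθ.

Inner integral (in r): ∫_{0}^{6} (26) · r dr = 468.

Outer integral (in θ): ∫_{0}^{π} (468) dθ = 468π.

Therefore ∬_D (26) dA = 468π.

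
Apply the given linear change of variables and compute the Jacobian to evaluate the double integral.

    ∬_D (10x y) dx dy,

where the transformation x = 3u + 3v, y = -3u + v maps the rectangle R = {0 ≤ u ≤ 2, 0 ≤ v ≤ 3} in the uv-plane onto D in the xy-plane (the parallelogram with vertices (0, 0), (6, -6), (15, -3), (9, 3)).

Compute the Jacobian determinant of (x, y) with respect to (u, v):

    ∂(x,y)/∂(u,v) = | 3  3 | = (3)(1) - (3)(-3) = 12.
                   | -3  1 |

Its absolute value is |J| = 12 (the area scaling factor).

Substituting x = 3u + 3v, y = -3u + v into the integrand,

    10x y → -90u^2 - 60u v + 30v^2,

so the integral becomes

    ∬_R (-90u^2 - 60u v + 30v^2) · |J| du dv = ∫_0^2 ∫_0^3 (-1080u^2 - 720u v + 360v^2) dv du.

Inner (v): -3240u^2 - 3240u + 3240.
Outer (u): -8640.

Therefore ∬_D (10x y) dx dy = -8640.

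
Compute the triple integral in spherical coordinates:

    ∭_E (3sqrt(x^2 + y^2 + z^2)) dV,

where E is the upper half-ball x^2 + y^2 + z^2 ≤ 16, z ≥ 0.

In spherical coordinates, x = ρ sin(φ) cos(θ), y = ρ sin(φ) sin(θ), z = ρ cos(φ), and dV = ρ^2 sin(φ) dρ dφ dθ.

The integrand becomes 3ρ, so

    ∭_E (3sqrt(x^2 + y^2 + z^2)) dV = ∫_{0}^{2π} ∫_{0}^{π/2} ∫_{0}^{4} (3ρ) · ρ^2 sin(φ) dρ dφ dθ.

Inner (ρ): 192sin(φ).
Middle (φ): 192.
Outer (θ): 384π.

Therefore the triple integral equals 384π.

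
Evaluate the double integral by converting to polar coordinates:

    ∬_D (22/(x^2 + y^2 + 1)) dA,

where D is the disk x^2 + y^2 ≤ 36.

The region D is 0 ≤ r ≤ 6, 0 ≤ θ ≤ 2π in polar coordinates, where x = r cos(θ), y = r sin(θ), and dA = r dr dθ.

Under the substitution, the integrand becomes 22/(r^2 + 1), so

    ∬_D (22/(x^2 + y^2 + 1)) dA = ∫_{0}^{2π} ∫_{0}^{6} (22/(r^2 + 1)) · r dr dθ.

Inner integral (in r): ∫_{0}^{6} (22/(r^2 + 1)) · r dr = log(177917621779460413).

Outer integral (in θ): ∫_{0}^{2π} (log(177917621779460413)) dθ = 22π log(37).

Therefore ∬_D (22/(x^2 + y^2 + 1)) dA = 22π log(37).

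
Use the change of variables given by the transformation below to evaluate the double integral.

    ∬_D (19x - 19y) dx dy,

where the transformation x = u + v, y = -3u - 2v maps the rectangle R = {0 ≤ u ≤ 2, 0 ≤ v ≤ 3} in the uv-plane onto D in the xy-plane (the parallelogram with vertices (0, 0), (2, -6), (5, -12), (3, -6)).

Compute the Jacobian determinant of (x, y) with respect to (u, v):

    ∂(x,y)/∂(u,v) = | 1  1 | = (1)(-2) - (1)(-3) = 1.
                   | -3  -2 |

Its absolute value is |J| = 1 (the area scaling factor).

Substituting x = u + v, y = -3u - 2v into the integrand,

    19x - 19y → 76u + 57v,

so the integral becomes

    ∬_R (76u + 57v) · |J| du dv = ∫_0^2 ∫_0^3 (76u + 57v) dv du.

Inner (v): 228u + 513/2.
Outer (u): 969.

Therefore ∬_D (19x - 19y) dx dy = 969.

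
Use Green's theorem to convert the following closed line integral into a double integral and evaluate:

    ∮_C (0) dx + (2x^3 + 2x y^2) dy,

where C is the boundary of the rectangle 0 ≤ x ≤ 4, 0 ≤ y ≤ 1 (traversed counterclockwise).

Green's theorem converts the closed line integral into a double integral over the enclosed region D:

    ∮_C P dx + Q dy = ∬_D (∂Q/∂x - ∂P/∂y) dA.

Here P = 0, Q = 2x^3 + 2x y^2, so

    ∂Q/∂x = 6x^2 + 2y^2,    ∂P/∂y = 0,
    ∂Q/∂x - ∂P/∂y = 6x^2 + 2y^2.

D is the region 0 ≤ x ≤ 4, 0 ≤ y ≤ 1. Evaluating the double integral:

    ∬_D (6x^2 + 2y^2) dA = ∫_0^{4} ∫_0^{1} (6x^2 + 2y^2) dy dx.

Inner (y from 0 to 1): 6x^2 + 2/3.
Outer (x from 0 to 4): 392/3.

Therefore ∮_C P dx + Q dy = 392/3.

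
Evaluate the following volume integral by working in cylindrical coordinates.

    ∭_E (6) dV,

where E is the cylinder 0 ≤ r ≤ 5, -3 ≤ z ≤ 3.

In cylindrical coordinates, x = r cos(θ), y = r sin(θ), z = z, and dV = r dr dθ dz.

The integrand becomes 6, so

    ∭_E (6) dV = ∫_{0}^{2π} ∫_{0}^{5} ∫_{-3}^{3} (6) · r dz dr dθ.

Inner (z): 36r.
Middle (r from 0 to 5): 450.
Outer (θ): 900π.

Therefore the triple integral equals 900π.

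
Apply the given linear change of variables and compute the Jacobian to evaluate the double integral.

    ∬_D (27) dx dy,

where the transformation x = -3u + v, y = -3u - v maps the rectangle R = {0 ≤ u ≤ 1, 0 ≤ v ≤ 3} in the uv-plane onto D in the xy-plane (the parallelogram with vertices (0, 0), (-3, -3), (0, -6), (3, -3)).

Compute the Jacobian determinant of (x, y) with respect to (u, v):

    ∂(x,y)/∂(u,v) = | -3  1 | = (-3)(-1) - (1)(-3) = 6.
                   | -3  -1 |

Its absolute value is |J| = 6 (the area scaling factor).

Substituting x = -3u + v, y = -3u - v into the integrand,

    27 → 27,

so the integral becomes

    ∬_R (27) · |J| du dv = ∫_0^1 ∫_0^3 (162) dv du.

Inner (v): 486.
Outer (u): 486.

Therefore ∬_D (27) dx dy = 486.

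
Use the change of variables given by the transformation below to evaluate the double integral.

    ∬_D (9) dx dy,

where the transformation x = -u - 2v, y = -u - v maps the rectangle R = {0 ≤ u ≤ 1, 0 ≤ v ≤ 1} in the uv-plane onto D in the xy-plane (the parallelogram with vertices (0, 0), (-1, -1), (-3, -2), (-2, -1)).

Compute the Jacobian determinant of (x, y) with respect to (u, v):

    ∂(x,y)/∂(u,v) = | -1  -2 | = (-1)(-1) - (-2)(-1) = -1.
                   | -1  -1 |

Its absolute value is |J| = 1 (the area scaling factor).

Substituting x = -u - 2v, y = -u - v into the integrand,

    9 → 9,

so the integral becomes

    ∬_R (9) · |J| du dv = ∫_0^1 ∫_0^1 (9) dv du.

Inner (v): 9.
Outer (u): 9.

Therefore ∬_D (9) dx dy = 9.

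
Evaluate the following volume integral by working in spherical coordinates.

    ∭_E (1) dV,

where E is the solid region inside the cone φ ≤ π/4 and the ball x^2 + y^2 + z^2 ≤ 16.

In spherical coordinates, x = ρ sin(φ) cos(θ), y = ρ sin(φ) sin(θ), z = ρ cos(φ), and dV = ρ^2 sin(φ) dρ dφ dθ.

The integrand becomes 1, so

    ∭_E (1) dV = ∫_{0}^{2π} ∫_{0}^{π/4} ∫_{0}^{4} (1) · ρ^2 sin(φ) dρ dφ dθ.

Inner (ρ): 64sin(φ)/3.
Middle (φ): 64/3 - 32sqrt(2)/3.
Outer (θ): 64π (2 - sqrt(2))/3.

Therefore the triple integral equals 64π (2 - sqrt(2))/3.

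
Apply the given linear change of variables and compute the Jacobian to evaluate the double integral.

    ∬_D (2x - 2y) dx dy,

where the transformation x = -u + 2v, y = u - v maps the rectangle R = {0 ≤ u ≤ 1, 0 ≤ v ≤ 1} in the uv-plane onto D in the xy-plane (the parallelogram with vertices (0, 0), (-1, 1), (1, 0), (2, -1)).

Compute the Jacobian determinant of (x, y) with respect to (u, v):

    ∂(x,y)/∂(u,v) = | -1  2 | = (-1)(-1) - (2)(1) = -1.
                   | 1  -1 |

Its absolute value is |J| = 1 (the area scaling factor).

Substituting x = -u + 2v, y = u - v into the integrand,

    2x - 2y → -4u + 6v,

so the integral becomes

    ∬_R (-4u + 6v) · |J| du dv = ∫_0^1 ∫_0^1 (-4u + 6v) dv du.

Inner (v): 3 - 4u.
Outer (u): 1.

Therefore ∬_D (2x - 2y) dx dy = 1.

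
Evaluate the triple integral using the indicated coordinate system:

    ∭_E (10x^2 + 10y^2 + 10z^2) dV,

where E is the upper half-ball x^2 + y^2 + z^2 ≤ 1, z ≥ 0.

In spherical coordinates, x = ρ sin(φ) cos(θ), y = ρ sin(φ) sin(θ), z = ρ cos(φ), and dV = ρ^2 sin(φ) dρ dφ dθ.

The integrand becomes 10ρ^2, so

    ∭_E (10x^2 + 10y^2 + 10z^2) dV = ∫_{0}^{2π} ∫_{0}^{π/2} ∫_{0}^{1} (10ρ^2) · ρ^2 sin(φ) dρ dφ dθ.

Inner (ρ): 2sin(φ).
Middle (φ): 2.
Outer (θ): 4π.

Therefore the triple integral equals 4π.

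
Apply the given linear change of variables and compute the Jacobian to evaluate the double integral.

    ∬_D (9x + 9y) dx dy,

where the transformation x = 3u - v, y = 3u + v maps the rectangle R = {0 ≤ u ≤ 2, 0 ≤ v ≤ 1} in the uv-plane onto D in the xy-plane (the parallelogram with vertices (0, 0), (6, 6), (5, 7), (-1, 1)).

Compute the Jacobian determinant of (x, y) with respect to (u, v):

    ∂(x,y)/∂(u,v) = | 3  -1 | = (3)(1) - (-1)(3) = 6.
                   | 3  1 |

Its absolute value is |J| = 6 (the area scaling factor).

Substituting x = 3u - v, y = 3u + v into the integrand,

    9x + 9y → 54u,

so the integral becomes

    ∬_R (54u) · |J| du dv = ∫_0^2 ∫_0^1 (324u) dv du.

Inner (v): 324u.
Outer (u): 648.

Therefore ∬_D (9x + 9y) dx dy = 648.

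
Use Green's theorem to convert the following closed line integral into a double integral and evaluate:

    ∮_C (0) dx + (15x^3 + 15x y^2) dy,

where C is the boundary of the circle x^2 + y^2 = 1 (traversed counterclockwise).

Green's theorem converts the closed line integral into a double integral over the enclosed region D:

    ∮_C P dx + Q dy = ∬_D (∂Q/∂x - ∂P/∂y) dA.

Here P = 0, Q = 15x^3 + 15x y^2, so

    ∂Q/∂x = 45x^2 + 15y^2,    ∂P/∂y = 0,
    ∂Q/∂x - ∂P/∂y = 45x^2 + 15y^2.

D is the region x^2 + y^2 ≤ 1. Evaluating the double integral:

In polar coordinates (x = r cos θ, y = r sin θ, dA = r dr dθ) the integrand becomes 15r^2(cos(2θ) + 2), so

    ∬_D (45x^2 + 15y^2) dA = ∫_0^{2π} ∫_0^{1} (15r^2(cos(2θ) + 2)) · r dr dθ.

Inner (r from 0 to 1): 15cos(2θ)/4 + 15/2.
Outer (θ from 0 to 2π): 15π.

Therefore ∮_C P dx + Q dy = 15π.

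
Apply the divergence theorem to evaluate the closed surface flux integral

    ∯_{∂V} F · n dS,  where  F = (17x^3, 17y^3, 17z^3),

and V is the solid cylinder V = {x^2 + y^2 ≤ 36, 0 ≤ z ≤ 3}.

By the divergence theorem,

    ∯_{∂V} F · n dS = ∭_V (∇ · F) dV.

Compute the divergence:
    ∇ · F = ∂F_x/∂x + ∂F_y/∂y + ∂F_z/∂z = 51x^2 + 51y^2 + 51z^2.

In cylindrical coordinates, x = r cos(θ), y = r sin(θ), z = z, dV = r dr dθ dz, with 0 ≤ r ≤ 6, 0 ≤ θ ≤ 2π, 0 ≤ z ≤ 3.

The integrand, after substitution and multiplying by the volume element, becomes (51r^2 + 51z^2) · r, so

    ∭_V (∇·F) dV = ∫_0^{2π} ∫_0^{6} ∫_0^{3} (51r^2 + 51z^2) · r dz dr dθ.

Inner (z from 0 to 3): 153r (r^2 + 3).
Middle (r from 0 to 6): 57834.
Outer (θ from 0 to 2π): 115668π.

Therefore ∯_{∂V} F · n dS = 115668π.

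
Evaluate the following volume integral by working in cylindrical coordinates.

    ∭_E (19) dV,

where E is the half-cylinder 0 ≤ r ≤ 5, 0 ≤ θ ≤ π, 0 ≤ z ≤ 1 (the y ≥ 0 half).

In cylindrical coordinates, x = r cos(θ), y = r sin(θ), z = z, and dV = r dr dθ dz.

The integrand becomes 19, so

    ∭_E (19) dV = ∫_{0}^{π} ∫_{0}^{5} ∫_{0}^{1} (19) · r dz dr dθ.

Inner (z): 19r.
Middle (r from 0 to 5): 475/2.
Outer (θ): 475π/2.

Therefore the triple integral equals 475π/2.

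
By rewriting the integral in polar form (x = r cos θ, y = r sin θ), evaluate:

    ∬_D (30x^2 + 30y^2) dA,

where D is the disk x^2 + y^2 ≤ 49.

The region D is 0 ≤ r ≤ 7, 0 ≤ θ ≤ 2π in polar coordinates, where x = r cos(θ), y = r sin(θ), and dA = r dr dθ.

Under the substitution, the integrand becomes 30r^2, so

    ∬_D (30x^2 + 30y^2) dA = ∫_{0}^{2π} ∫_{0}^{7} (30r^2) · r dr dθ.

Inner integral (in r): ∫_{0}^{7} (30r^2) · r dr = 36015/2.

Outer integral (in θ): ∫_{0}^{2π} (36015/2) dθ = 36015π.

Therefore ∬_D (30x^2 + 30y^2) dA = 36015π.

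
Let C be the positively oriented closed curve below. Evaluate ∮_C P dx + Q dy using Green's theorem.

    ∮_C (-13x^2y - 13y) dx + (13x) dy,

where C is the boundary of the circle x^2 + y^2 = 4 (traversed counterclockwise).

Green's theorem converts the closed line integral into a double integral over the enclosed region D:

    ∮_C P dx + Q dy = ∬_D (∂Q/∂x - ∂P/∂y) dA.

Here P = -13x^2y - 13y, Q = 13x, so

    ∂Q/∂x = 13,    ∂P/∂y = -13x^2 - 13,
    ∂Q/∂x - ∂P/∂y = 13x^2 + 26.

D is the region x^2 + y^2 ≤ 4. Evaluating the double integral:

In polar coordinates (x = r cos θ, y = r sin θ, dA = r dr dθ) the integrand becomes 13r^2cos(θ)^2 + 26, so

    ∬_D (13x^2 + 26) dA = ∫_0^{2π} ∫_0^{2} (13r^2cos(θ)^2 + 26) · r dr dθ.

Inner (r from 0 to 2): 52cos(θ)^2 + 52.
Outer (θ from 0 to 2π): 156π.

Therefore ∮_C P dx + Q dy = 156π.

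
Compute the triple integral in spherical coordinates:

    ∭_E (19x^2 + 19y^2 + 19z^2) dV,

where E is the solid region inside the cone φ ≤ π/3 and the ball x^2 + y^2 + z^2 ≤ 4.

In spherical coordinates, x = ρ sin(φ) cos(θ), y = ρ sin(φ) sin(θ), z = ρ cos(φ), and dV = ρ^2 sin(φ) dρ dφ dθ.

The integrand becomes 19ρ^2, so

    ∭_E (19x^2 + 19y^2 + 19z^2) dV = ∫_{0}^{2π} ∫_{0}^{π/3} ∫_{0}^{2} (19ρ^2) · ρ^2 sin(φ) dρ dφ dθ.

Inner (ρ): 608sin(φ)/5.
Middle (φ): 304/5.
Outer (θ): 608π/5.

Therefore the triple integral equals 608π/5.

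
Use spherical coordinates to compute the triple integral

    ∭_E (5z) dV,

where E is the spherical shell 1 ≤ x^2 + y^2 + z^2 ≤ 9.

In spherical coordinates, x = ρ sin(φ) cos(θ), y = ρ sin(φ) sin(θ), z = ρ cos(φ), and dV = ρ^2 sin(φ) dρ dφ dθ.

The integrand becomes 5ρ cos(φ), so

    ∭_E (5z) dV = ∫_{0}^{2π} ∫_{0}^{π} ∫_{1}^{3} (5ρ cos(φ)) · ρ^2 sin(φ) dρ dφ dθ.

Inner (ρ): 50sin(2φ).
Middle (φ): 0.
Outer (θ): 0.

Therefore the triple integral equals 0.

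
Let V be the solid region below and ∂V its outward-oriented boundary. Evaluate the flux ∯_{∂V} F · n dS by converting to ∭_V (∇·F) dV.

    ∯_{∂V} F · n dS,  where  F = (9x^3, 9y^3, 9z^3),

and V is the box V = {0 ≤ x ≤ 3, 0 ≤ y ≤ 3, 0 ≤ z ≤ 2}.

By the divergence theorem,

    ∯_{∂V} F · n dS = ∭_V (∇ · F) dV.

Compute the divergence:
    ∇ · F = ∂F_x/∂x + ∂F_y/∂y + ∂F_z/∂z = 27x^2 + 27y^2 + 27z^2.

V is a rectangular box, so dV = dx dy dz with 0 ≤ x ≤ 3, 0 ≤ y ≤ 3, 0 ≤ z ≤ 2.

Integrate (27x^2 + 27y^2 + 27z^2) over V as an iterated integral:

    ∭_V (∇·F) dV = ∫_0^{3} ∫_0^{3} ∫_0^{2} (27x^2 + 27y^2 + 27z^2) dz dy dx.

Inner (z from 0 to 2): 54x^2 + 54y^2 + 72.
Middle (y from 0 to 3): 162x^2 + 702.
Outer (x from 0 to 3): 3564.

Therefore ∯_{∂V} F · n dS = 3564.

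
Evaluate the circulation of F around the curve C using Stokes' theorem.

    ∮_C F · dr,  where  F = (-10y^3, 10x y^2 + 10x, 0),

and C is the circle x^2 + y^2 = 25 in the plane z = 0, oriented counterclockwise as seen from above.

Let S be the flat disk x^2 + y^2 ≤ 25 in the plane z = 0, with upward unit normal n̂ = ẑ. By Stokes' theorem,

    ∮_C F · dr = ∬_S (∇ × F) · n̂ dS = ∬_D (curl F)_z dA,

where D is the disk x^2 + y^2 ≤ 25.

Compute the curl of F = (-10y^3, 10x y^2 + 10x, 0):
    (∇ × F)_x = ∂F_z/∂y - ∂F_y/∂z = 0,
    (∇ × F)_y = ∂F_x/∂z - ∂F_z/∂x = 0,
    (∇ × F)_z = ∂F_y/∂x - ∂F_x/∂y = 40y^2 + 10.

On z = 0, (curl F)_z = 40y^2 + 10.

Convert to polar (x = r cos θ, y = r sin θ, dA = r dr dθ); the integrand becomes 40r^2sin(θ)^2 + 10, so

    ∬_D (curl F)_z dA = ∫_0^{2π} ∫_0^{5} (40r^2sin(θ)^2 + 10) · r dr dθ.

Inner (r from 0 to 5): 6250sin(θ)^2 + 125.
Outer (θ from 0 to 2π): 6500π.

Therefore ∮_C F · dr = 6500π.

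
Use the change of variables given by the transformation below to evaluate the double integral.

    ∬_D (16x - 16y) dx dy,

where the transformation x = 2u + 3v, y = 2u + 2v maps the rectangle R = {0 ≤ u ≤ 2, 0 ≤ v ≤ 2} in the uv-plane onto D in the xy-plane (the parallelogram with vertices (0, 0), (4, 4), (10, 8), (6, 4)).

Compute the Jacobian determinant of (x, y) with respect to (u, v):

    ∂(x,y)/∂(u,v) = | 2  3 | = (2)(2) - (3)(2) = -2.
                   | 2  2 |

Its absolute value is |J| = 2 (the area scaling factor).

Substituting x = 2u + 3v, y = 2u + 2v into the integrand,

    16x - 16y → 16v,

so the integral becomes

    ∬_R (16v) · |J| du dv = ∫_0^2 ∫_0^2 (32v) dv du.

Inner (v): 64.
Outer (u): 128.

Therefore ∬_D (16x - 16y) dx dy = 128.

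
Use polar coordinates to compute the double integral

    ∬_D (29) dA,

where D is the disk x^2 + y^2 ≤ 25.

The region D is 0 ≤ r ≤ 5, 0 ≤ θ ≤ 2π in polar coordinates, where x = r cos(θ), y = r sin(θ), and dA = r dr dθ.

Under the substitution, the integrand becomes 29, so

    ∬_D (29) dA = ∫_{0}^{2π} ∫_{0}^{5} (29) · r dr dθ.

Inner integral (in r): ∫_{0}^{5} (29) · r dr = 725/2.

Outer integral (in θ): ∫_{0}^{2π} (725/2) dθ = 725π.

Therefore ∬_D (29) dA = 725π.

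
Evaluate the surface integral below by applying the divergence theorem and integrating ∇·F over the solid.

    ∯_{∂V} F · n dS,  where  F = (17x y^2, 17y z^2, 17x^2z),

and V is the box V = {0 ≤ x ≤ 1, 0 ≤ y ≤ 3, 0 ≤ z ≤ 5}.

By the divergence theorem,

    ∯_{∂V} F · n dS = ∭_V (∇ · F) dV.

Compute the divergence:
    ∇ · F = ∂F_x/∂x + ∂F_y/∂y + ∂F_z/∂z = 17y^2 + 17z^2 + 17x^2 = 17x^2 + 17y^2 + 17z^2.

V is a rectangular box, so dV = dx dy dz with 0 ≤ x ≤ 1, 0 ≤ y ≤ 3, 0 ≤ z ≤ 5.

Integrate (17x^2 + 17y^2 + 17z^2) over V as an iterated integral:

    ∭_V (∇·F) dV = ∫_0^{1} ∫_0^{3} ∫_0^{5} (17x^2 + 17y^2 + 17z^2) dz dy dx.

Inner (z from 0 to 5): 85x^2 + 85y^2 + 2125/3.
Middle (y from 0 to 3): 255x^2 + 2890.
Outer (x from 0 to 1): 2975.

Therefore ∯_{∂V} F · n dS = 2975.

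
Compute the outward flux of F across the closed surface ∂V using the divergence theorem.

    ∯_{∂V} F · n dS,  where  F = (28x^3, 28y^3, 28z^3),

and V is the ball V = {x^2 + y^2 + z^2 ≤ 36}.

By the divergence theorem,

    ∯_{∂V} F · n dS = ∭_V (∇ · F) dV.

Compute the divergence:
    ∇ · F = ∂F_x/∂x + ∂F_y/∂y + ∂F_z/∂z = 84x^2 + 84y^2 + 84z^2.

In spherical coordinates, x = ρ sin(φ) cos(θ), y = ρ sin(φ) sin(θ), z = ρ cos(φ), dV = ρ^2 sin(φ) dρ dφ dθ, with 0 ≤ ρ ≤ 6, 0 ≤ φ ≤ π, 0 ≤ θ ≤ 2π.

The integrand, after substitution and multiplying by the volume element, becomes (84ρ^2) · ρ^2 sin(φ), so

    ∭_V (∇·F) dV = ∫_0^{2π} ∫_0^{π} ∫_0^{6} (84ρ^2) · ρ^2 sin(φ) dρ dφ dθ.

Inner (ρ from 0 to 6): 653184sin(φ)/5.
Middle (φ from 0 to π): 1306368/5.
Outer (θ from 0 to 2π): 2612736π/5.

Therefore ∯_{∂V} F · n dS = 2612736π/5.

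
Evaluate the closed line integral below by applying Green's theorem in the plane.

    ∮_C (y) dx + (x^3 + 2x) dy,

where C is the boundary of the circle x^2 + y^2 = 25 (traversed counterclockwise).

Green's theorem converts the closed line integral into a double integral over the enclosed region D:

    ∮_C P dx + Q dy = ∬_D (∂Q/∂x - ∂P/∂y) dA.

Here P = y, Q = x^3 + 2x, so

    ∂Q/∂x = 3x^2 + 2,    ∂P/∂y = 1,
    ∂Q/∂x - ∂P/∂y = 3x^2 + 1.

D is the region x^2 + y^2 ≤ 25. Evaluating the double integral:

In polar coordinates (x = r cos θ, y = r sin θ, dA = r dr dθ) the integrand becomes 3r^2cos(θ)^2 + 1, so

    ∬_D (3x^2 + 1) dA = ∫_0^{2π} ∫_0^{5} (3r^2cos(θ)^2 + 1) · r dr dθ.

Inner (r from 0 to 5): 1875cos(θ)^2/4 + 25/2.
Outer (θ from 0 to 2π): 1975π/4.

Therefore ∮_C P dx + Q dy = 1975π/4.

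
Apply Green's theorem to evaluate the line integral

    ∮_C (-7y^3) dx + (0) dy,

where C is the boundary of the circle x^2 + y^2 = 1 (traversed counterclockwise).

Green's theorem converts the closed line integral into a double integral over the enclosed region D:

    ∮_C P dx + Q dy = ∬_D (∂Q/∂x - ∂P/∂y) dA.

Here P = -7y^3, Q = 0, so

    ∂Q/∂x = 0,    ∂P/∂y = -21y^2,
    ∂Q/∂x - ∂P/∂y = 21y^2.

D is the region x^2 + y^2 ≤ 1. Evaluating the double integral:

In polar coordinates (x = r cos θ, y = r sin θ, dA = r dr dθ) the integrand becomes 21r^2sin(θ)^2, so

    ∬_D (21y^2) dA = ∫_0^{2π} ∫_0^{1} (21r^2sin(θ)^2) · r dr dθ.

Inner (r from 0 to 1): 21sin(θ)^2/4.
Outer (θ from 0 to 2π): 21π/4.

Therefore ∮_C P dx + Q dy = 21π/4.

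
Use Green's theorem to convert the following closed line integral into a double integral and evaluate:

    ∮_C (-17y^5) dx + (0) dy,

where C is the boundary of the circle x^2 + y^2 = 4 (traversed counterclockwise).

Green's theorem converts the closed line integral into a double integral over the enclosed region D:

    ∮_C P dx + Q dy = ∬_D (∂Q/∂x - ∂P/∂y) dA.

Here P = -17y^5, Q = 0, so

    ∂Q/∂x = 0,    ∂P/∂y = -85y^4,
    ∂Q/∂x - ∂P/∂y = 85y^4.

D is the region x^2 + y^2 ≤ 4. Evaluating the double integral:

In polar coordinates (x = r cos θ, y = r sin θ, dA = r dr dθ) the integrand becomes 85r^4sin(θ)^4, so

    ∬_D (85y^4) dA = ∫_0^{2π} ∫_0^{2} (85r^4sin(θ)^4) · r dr dθ.

Inner (r from 0 to 2): 2720sin(θ)^4/3.
Outer (θ from 0 to 2π): 680π.

Therefore ∮_C P dx + Q dy = 680π.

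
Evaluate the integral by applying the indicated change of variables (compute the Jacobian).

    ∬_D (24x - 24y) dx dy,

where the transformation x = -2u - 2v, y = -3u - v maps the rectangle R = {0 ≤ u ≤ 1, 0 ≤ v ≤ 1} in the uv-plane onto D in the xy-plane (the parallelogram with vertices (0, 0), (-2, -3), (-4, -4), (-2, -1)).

Compute the Jacobian determinant of (x, y) with respect to (u, v):

    ∂(x,y)/∂(u,v) = | -2  -2 | = (-2)(-1) - (-2)(-3) = -4.
                   | -3  -1 |

Its absolute value is |J| = 4 (the area scaling factor).

Substituting x = -2u - 2v, y = -3u - v into the integrand,

    24x - 24y → 24u - 24v,

so the integral becomes

    ∬_R (24u - 24v) · |J| du dv = ∫_0^1 ∫_0^1 (96u - 96v) dv du.

Inner (v): 96u - 48.
Outer (u): 0.

Therefore ∬_D (24x - 24y) dx dy = 0.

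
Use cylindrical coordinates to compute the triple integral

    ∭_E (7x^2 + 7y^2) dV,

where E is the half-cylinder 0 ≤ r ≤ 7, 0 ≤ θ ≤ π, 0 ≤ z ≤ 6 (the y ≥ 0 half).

In cylindrical coordinates, x = r cos(θ), y = r sin(θ), z = z, and dV = r dr dθ dz.

The integrand becomes 7r^2, so

    ∭_E (7x^2 + 7y^2) dV = ∫_{0}^{π} ∫_{0}^{7} ∫_{0}^{6} (7r^2) · r dz dr dθ.

Inner (z): 42r^3.
Middle (r from 0 to 7): 50421/2.
Outer (θ): 50421π/2.

Therefore the triple integral equals 50421π/2.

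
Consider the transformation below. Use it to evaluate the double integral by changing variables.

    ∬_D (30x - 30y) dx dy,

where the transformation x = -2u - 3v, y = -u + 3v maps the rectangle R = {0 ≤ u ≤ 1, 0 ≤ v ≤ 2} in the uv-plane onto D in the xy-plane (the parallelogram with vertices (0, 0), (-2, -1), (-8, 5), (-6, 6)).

Compute the Jacobian determinant of (x, y) with respect to (u, v):

    ∂(x,y)/∂(u,v) = | -2  -3 | = (-2)(3) - (-3)(-1) = -9.
                   | -1  3 |

Its absolute value is |J| = 9 (the area scaling factor).

Substituting x = -2u - 3v, y = -u + 3v into the integrand,

    30x - 30y → -30u - 180v,

so the integral becomes

    ∬_R (-30u - 180v) · |J| du dv = ∫_0^1 ∫_0^2 (-270u - 1620v) dv du.

Inner (v): -540u - 3240.
Outer (u): -3510.

Therefore ∬_D (30x - 30y) dx dy = -3510.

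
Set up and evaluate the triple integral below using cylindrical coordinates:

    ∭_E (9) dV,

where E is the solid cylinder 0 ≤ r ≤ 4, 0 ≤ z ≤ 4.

In cylindrical coordinates, x = r cos(θ), y = r sin(θ), z = z, and dV = r dr dθ dz.

The integrand becomes 9, so

    ∭_E (9) dV = ∫_{0}^{2π} ∫_{0}^{4} ∫_{0}^{4} (9) · r dz dr dθ.

Inner (z): 36r.
Middle (r from 0 to 4): 288.
Outer (θ): 576π.

Therefore the triple integral equals 576π.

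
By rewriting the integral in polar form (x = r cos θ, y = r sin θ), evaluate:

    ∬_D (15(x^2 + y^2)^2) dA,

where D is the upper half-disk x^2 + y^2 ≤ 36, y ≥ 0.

The region D is 0 ≤ r ≤ 6, 0 ≤ θ ≤ π in polar coordinates, where x = r cos(θ), y = r sin(θ), and dA = r dr dθ.

Under the substitution, the integrand becomes 15r^4, so

    ∬_D (15(x^2 + y^2)^2) dA = ∫_{0}^{π} ∫_{0}^{6} (15r^4) · r dr dθ.

Inner integral (in r): ∫_{0}^{6} (15r^4) · r dr = 116640.

Outer integral (in θ): ∫_{0}^{π} (116640) dθ = 116640π.

Therefore ∬_D (15(x^2 + y^2)^2) dA = 116640π.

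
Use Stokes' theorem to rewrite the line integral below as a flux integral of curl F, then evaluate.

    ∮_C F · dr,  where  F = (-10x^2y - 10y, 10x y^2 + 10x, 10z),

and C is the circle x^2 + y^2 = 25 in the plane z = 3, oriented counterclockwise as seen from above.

Let S be the flat disk x^2 + y^2 ≤ 25 in the plane z = 3, with upward unit normal n̂ = ẑ. By Stokes' theorem,

    ∮_C F · dr = ∬_S (∇ × F) · n̂ dS = ∬_D (curl F)_z dA,

where D is the disk x^2 + y^2 ≤ 25.

Compute the curl of F = (-10x^2y - 10y, 10x y^2 + 10x, 10z):
    (∇ × F)_x = ∂F_z/∂y - ∂F_y/∂z = 0,
    (∇ × F)_y = ∂F_x/∂z - ∂F_z/∂x = 0,
    (∇ × F)_z = ∂F_y/∂x - ∂F_x/∂y = 10x^2 + 10y^2 + 20.

On z = 3, (curl F)_z = 10x^2 + 10y^2 + 20.

Convert to polar (x = r cos θ, y = r sin θ, dA = r dr dθ); the integrand becomes 10r^2 + 20, so

    ∬_D (curl F)_z dA = ∫_0^{2π} ∫_0^{5} (10r^2 + 20) · r dr dθ.

Inner (r from 0 to 5): 3625/2.
Outer (θ from 0 to 2π): 3625π.

Therefore ∮_C F · dr = 3625π.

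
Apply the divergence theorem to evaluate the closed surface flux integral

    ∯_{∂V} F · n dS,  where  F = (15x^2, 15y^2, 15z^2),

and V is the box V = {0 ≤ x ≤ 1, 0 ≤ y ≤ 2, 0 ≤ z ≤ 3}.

By the divergence theorem,

    ∯_{∂V} F · n dS = ∭_V (∇ · F) dV.

Compute the divergence:
    ∇ · F = ∂F_x/∂x + ∂F_y/∂y + ∂F_z/∂z = 30x + 30y + 30z.

V is a rectangular box, so dV = dx dy dz with 0 ≤ x ≤ 1, 0 ≤ y ≤ 2, 0 ≤ z ≤ 3.

Integrate (30x + 30y + 30z) over V as an iterated integral:

    ∭_V (∇·F) dV = ∫_0^{1} ∫_0^{2} ∫_0^{3} (30x + 30y + 30z) dz dy dx.

Inner (z from 0 to 3): 90x + 90y + 135.
Middle (y from 0 to 2): 180x + 450.
Outer (x from 0 to 1): 540.

Therefore ∯_{∂V} F · n dS = 540.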